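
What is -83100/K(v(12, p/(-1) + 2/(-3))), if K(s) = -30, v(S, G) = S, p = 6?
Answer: 2770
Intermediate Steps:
-83100/K(v(12, p/(-1) + 2/(-3))) = -83100/(-30) = -83100*(-1/30) = 2770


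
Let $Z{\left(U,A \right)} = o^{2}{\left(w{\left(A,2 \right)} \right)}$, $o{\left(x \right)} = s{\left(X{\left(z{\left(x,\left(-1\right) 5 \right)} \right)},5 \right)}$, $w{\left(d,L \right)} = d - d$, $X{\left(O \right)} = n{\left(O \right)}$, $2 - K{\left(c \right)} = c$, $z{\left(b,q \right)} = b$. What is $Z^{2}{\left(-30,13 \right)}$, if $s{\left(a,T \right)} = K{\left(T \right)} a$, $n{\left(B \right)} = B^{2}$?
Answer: $0$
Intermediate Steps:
$K{\left(c \right)} = 2 - c$
$X{\left(O \right)} = O^{2}$
$w{\left(d,L \right)} = 0$
$s{\left(a,T \right)} = a \left(2 - T\right)$ ($s{\left(a,T \right)} = \left(2 - T\right) a = a \left(2 - T\right)$)
$o{\left(x \right)} = - 3 x^{2}$ ($o{\left(x \right)} = x^{2} \left(2 - 5\right) = x^{2} \left(-3\right) = - 3 x^{2}$)
$Z{\left(U,A \right)} = 0$ ($Z{\left(U,A \right)} = \left(- 3 \cdot 0^{2}\right)^{2} = \left(\left(-3\right) 0\right)^{2} = 0^{2} = 0$)
$Z^{2}{\left(-30,13 \right)} = 0^{2} = 0$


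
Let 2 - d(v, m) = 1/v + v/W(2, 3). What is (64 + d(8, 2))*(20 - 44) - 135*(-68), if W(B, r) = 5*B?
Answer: 38091/5 ≈ 7618.2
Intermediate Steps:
d(v, m) = 2 - 1/v - v/10 (d(v, m) = 2 - (1/v + v/((5*2))) = 2 - (1/v + v/10) = 2 + (-1/v - v/10) = 2 - 1/v - v/10)
(64 + d(8, 2))*(20 - 44) - 135*(-68) = (64 + (2 - 1/8 - ⅒*8))*(20 - 44) - 135*(-68) = (64 + (2 - 1*⅛ - ⅘))*(-24) + 9180 = (64 + (2 - ⅛ - ⅘))*(-24) + 9180 = (64 + 43/40)*(-24) + 9180 = (2603/40)*(-24) + 9180 = -7809/5 + 9180 = 38091/5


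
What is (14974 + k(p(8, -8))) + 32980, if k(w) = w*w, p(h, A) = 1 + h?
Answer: 48035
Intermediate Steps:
k(w) = w²
(14974 + k(p(8, -8))) + 32980 = (14974 + (1 + 8)²) + 32980 = (14974 + 9²) + 32980 = (14974 + 81) + 32980 = 15055 + 32980 = 48035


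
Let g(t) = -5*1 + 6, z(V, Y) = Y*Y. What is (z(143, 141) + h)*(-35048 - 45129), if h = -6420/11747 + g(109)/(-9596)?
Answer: -179677333750404785/112724212 ≈ -1.5940e+9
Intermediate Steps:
z(V, Y) = Y²
g(t) = 1 (g(t) = -5 + 6 = 1)
h = -61618067/112724212 (h = -6420/11747 + 1/(-9596) = -6420*1/11747 + 1*(-1/9596) = -6420/11747 - 1/9596 = -61618067/112724212 ≈ -0.54663)
(z(143, 141) + h)*(-35048 - 45129) = (141² - 61618067/112724212)*(-35048 - 45129) = (19881 - 61618067/112724212)*(-80177) = (2241008440705/112724212)*(-80177) = -179677333750404785/112724212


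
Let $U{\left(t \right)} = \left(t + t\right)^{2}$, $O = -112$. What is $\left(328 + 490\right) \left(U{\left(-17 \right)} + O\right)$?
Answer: $853992$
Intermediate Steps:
$U{\left(t \right)} = 4 t^{2}$ ($U{\left(t \right)} = \left(2 t\right)^{2} = 4 t^{2}$)
$\left(328 + 490\right) \left(U{\left(-17 \right)} + O\right) = \left(328 + 490\right) \left(4 \left(-17\right)^{2} - 112\right) = 818 \left(4 \cdot 289 - 112\right) = 818 \left(1156 - 112\right) = 818 \cdot 1044 = 853992$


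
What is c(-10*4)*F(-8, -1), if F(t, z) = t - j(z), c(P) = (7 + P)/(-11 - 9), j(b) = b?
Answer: -231/20 ≈ -11.550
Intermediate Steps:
c(P) = -7/20 - P/20 (c(P) = (7 + P)/(-20) = (7 + P)*(-1/20) = -7/20 - P/20)
F(t, z) = t - z
c(-10*4)*F(-8, -1) = (-7/20 - (-1)*4/2)*(-8 - 1*(-1)) = (-7/20 - 1/20*(-40))*(-8 + 1) = (-7/20 + 2)*(-7) = (33/20)*(-7) = -231/20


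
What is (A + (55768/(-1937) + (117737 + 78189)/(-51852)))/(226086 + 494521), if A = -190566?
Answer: -64238960659/242871942066 ≈ -0.26450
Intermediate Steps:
(A + (55768/(-1937) + (117737 + 78189)/(-51852)))/(226086 + 494521) = (-190566 + (55768/(-1937) + (117737 + 78189)/(-51852)))/(226086 + 494521) = (-190566 + (55768*(-1/1937) + 195926*(-1/51852)))/720607 = (-190566 + (-55768/1937 - 97963/25926))*(1/720607) = (-190566 - 10977151/337038)*(1/720607) = -64238960659/337038*1/720607 = -64238960659/242871942066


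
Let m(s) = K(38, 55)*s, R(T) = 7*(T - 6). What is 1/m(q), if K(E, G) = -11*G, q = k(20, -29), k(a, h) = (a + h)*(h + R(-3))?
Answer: -1/500940 ≈ -1.9962e-6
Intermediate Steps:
R(T) = -42 + 7*T (R(T) = 7*(-6 + T) = -42 + 7*T)
k(a, h) = (-63 + h)*(a + h) (k(a, h) = (a + h)*(h + (-42 + 7*(-3))) = (a + h)*(h + (-42 - 21)) = (a + h)*(h - 63) = (a + h)*(-63 + h) = (-63 + h)*(a + h))
q = 828 (q = (-29)² - 63*20 - 63*(-29) + 20*(-29) = 841 - 1260 + 1827 - 580 = 828)
m(s) = -605*s (m(s) = (-11*55)*s = -605*s)
1/m(q) = 1/(-605*828) = 1/(-500940) = -1/500940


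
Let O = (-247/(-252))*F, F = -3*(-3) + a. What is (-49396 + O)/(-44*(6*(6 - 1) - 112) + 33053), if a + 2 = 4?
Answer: -12445075/9238572 ≈ -1.3471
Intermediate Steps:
a = 2 (a = -2 + 4 = 2)
F = 11 (F = -3*(-3) + 2 = 9 + 2 = 11)
O = 2717/252 (O = -247/(-252)*11 = -247*(-1/252)*11 = (247/252)*11 = 2717/252 ≈ 10.782)
(-49396 + O)/(-44*(6*(6 - 1) - 112) + 33053) = (-49396 + 2717/252)/(-44*(6*(6 - 1) - 112) + 33053) = -12445075/(252*(-44*(6*5 - 112) + 33053)) = -12445075/(252*(-44*(30 - 112) + 33053)) = -12445075/(252*(-44*(-82) + 33053)) = -12445075/(252*(3608 + 33053)) = -12445075/252/36661 = -12445075/252*1/36661 = -12445075/9238572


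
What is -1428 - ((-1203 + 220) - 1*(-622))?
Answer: -1067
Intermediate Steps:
-1428 - ((-1203 + 220) - 1*(-622)) = -1428 - (-983 + 622) = -1428 - 1*(-361) = -1428 + 361 = -1067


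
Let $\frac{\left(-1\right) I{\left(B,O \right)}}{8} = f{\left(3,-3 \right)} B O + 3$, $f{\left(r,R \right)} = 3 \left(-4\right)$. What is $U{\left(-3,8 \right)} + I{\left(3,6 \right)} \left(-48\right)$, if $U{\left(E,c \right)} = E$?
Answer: $-81795$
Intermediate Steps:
$f{\left(r,R \right)} = -12$
$I{\left(B,O \right)} = -24 + 96 B O$ ($I{\left(B,O \right)} = - 8 \left(- 12 B O + 3\right) = - 8 \left(3 - 12 B O\right) = -24 + 96 B O$)
$U{\left(-3,8 \right)} + I{\left(3,6 \right)} \left(-48\right) = -3 + \left(-24 + 96 \cdot 3 \cdot 6\right) \left(-48\right) = -3 + \left(-24 + 1728\right) \left(-48\right) = -3 + 1704 \left(-48\right) = -3 - 81792 = -81795$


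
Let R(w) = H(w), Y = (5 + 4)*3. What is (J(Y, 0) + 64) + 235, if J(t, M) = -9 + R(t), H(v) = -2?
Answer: 288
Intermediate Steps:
Y = 27 (Y = 9*3 = 27)
R(w) = -2
J(t, M) = -11 (J(t, M) = -9 - 2 = -11)
(J(Y, 0) + 64) + 235 = (-11 + 64) + 235 = 53 + 235 = 288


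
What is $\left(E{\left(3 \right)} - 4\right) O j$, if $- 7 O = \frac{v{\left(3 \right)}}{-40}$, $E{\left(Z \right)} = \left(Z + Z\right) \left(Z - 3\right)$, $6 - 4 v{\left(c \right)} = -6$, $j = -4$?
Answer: $\frac{6}{35} \approx 0.17143$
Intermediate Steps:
$v{\left(c \right)} = 3$ ($v{\left(c \right)} = \frac{3}{2} - - \frac{3}{2} = \frac{3}{2} + \frac{3}{2} = 3$)
$E{\left(Z \right)} = 2 Z \left(-3 + Z\right)$
$O = \frac{3}{280}$ ($O = - \frac{3 \frac{1}{-40}}{7} = - \frac{3 \left(- \frac{1}{40}\right)}{7} = \left(- \frac{1}{7}\right) \left(- \frac{3}{40}\right) = \frac{3}{280} \approx 0.010714$)
$\left(E{\left(3 \right)} - 4\right) O j = \left(2 \cdot 3 \left(-3 + 3\right) - 4\right) \frac{3}{280} \left(-4\right) = \left(2 \cdot 3 \cdot 0 - 4\right) \frac{3}{280} \left(-4\right) = \left(0 - 4\right) \frac{3}{280} \left(-4\right) = \left(-4\right) \frac{3}{280} \left(-4\right) = \left(- \frac{3}{70}\right) \left(-4\right) = \frac{6}{35}$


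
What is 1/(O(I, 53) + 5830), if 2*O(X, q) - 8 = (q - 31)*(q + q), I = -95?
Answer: 1/7000 ≈ 0.00014286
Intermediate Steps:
O(X, q) = 4 + q*(-31 + q) (O(X, q) = 4 + ((q - 31)*(q + q))/2 = 4 + ((-31 + q)*(2*q))/2 = 4 + (2*q*(-31 + q))/2 = 4 + q*(-31 + q))
1/(O(I, 53) + 5830) = 1/((4 + 53**2 - 31*53) + 5830) = 1/((4 + 2809 - 1643) + 5830) = 1/(1170 + 5830) = 1/7000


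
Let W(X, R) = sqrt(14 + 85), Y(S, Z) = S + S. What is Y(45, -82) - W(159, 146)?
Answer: 90 - 3*sqrt(11) ≈ 80.050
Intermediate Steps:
Y(S, Z) = 2*S
W(X, R) = 3*sqrt(11) (W(X, R) = sqrt(99) = 3*sqrt(11))
Y(45, -82) - W(159, 146) = 2*45 - 3*sqrt(11) = 90 - 3*sqrt(11)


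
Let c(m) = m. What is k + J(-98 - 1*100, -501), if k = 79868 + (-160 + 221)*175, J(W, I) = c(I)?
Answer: 90042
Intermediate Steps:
J(W, I) = I
k = 90543 (k = 79868 + 61*175 = 79868 + 10675 = 90543)
k + J(-98 - 1*100, -501) = 90543 - 501 = 90042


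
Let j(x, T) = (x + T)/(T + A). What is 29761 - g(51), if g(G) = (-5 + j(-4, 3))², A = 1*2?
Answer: 743349/25 ≈ 29734.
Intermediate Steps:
A = 2
j(x, T) = (T + x)/(2 + T) (j(x, T) = (x + T)/(T + 2) = (T + x)/(2 + T))
g(G) = 676/25 (g(G) = (-5 + (3 - 4)/(2 + 3))² = (-5 - 1/5)² = (-5 + (⅕)*(-1))² = (-5 - ⅕)² = (-26/5)² = 676/25)
29761 - g(51) = 29761 - 1*676/25 = 29761 - 676/25 = 743349/25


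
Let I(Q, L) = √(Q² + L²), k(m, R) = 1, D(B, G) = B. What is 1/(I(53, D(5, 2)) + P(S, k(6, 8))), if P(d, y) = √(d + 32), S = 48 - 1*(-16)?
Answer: 1/(√2834 + 4*√6) ≈ 0.015865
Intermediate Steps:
S = 64 (S = 48 + 16 = 64)
I(Q, L) = √(L² + Q²)
P(d, y) = √(32 + d)
1/(I(53, D(5, 2)) + P(S, k(6, 8))) = 1/(√(5² + 53²) + √(32 + 64)) = 1/(√(25 + 2809) + √96) = 1/(√2834 + 4*√6)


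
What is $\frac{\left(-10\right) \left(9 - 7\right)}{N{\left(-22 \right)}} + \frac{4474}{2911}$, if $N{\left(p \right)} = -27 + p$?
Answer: $\frac{277446}{142639} \approx 1.9451$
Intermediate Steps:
$\frac{\left(-10\right) \left(9 - 7\right)}{N{\left(-22 \right)}} + \frac{4474}{2911} = \frac{\left(-10\right) \left(9 - 7\right)}{-27 - 22} + \frac{4474}{2911} = \frac{\left(-10\right) 2}{-49} + 4474 \cdot \frac{1}{2911} = \left(-20\right) \left(- \frac{1}{49}\right) + \frac{4474}{2911} = \frac{20}{49} + \frac{4474}{2911} = \frac{277446}{142639}$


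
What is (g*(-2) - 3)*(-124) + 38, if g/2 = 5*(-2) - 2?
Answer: -5542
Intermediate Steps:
g = -24 (g = 2*(5*(-2) - 2) = 2*(-10 - 2) = 2*(-12) = -24)
(g*(-2) - 3)*(-124) + 38 = (-24*(-2) - 3)*(-124) + 38 = (48 - 3)*(-124) + 38 = 45*(-124) + 38 = -5580 + 38 = -5542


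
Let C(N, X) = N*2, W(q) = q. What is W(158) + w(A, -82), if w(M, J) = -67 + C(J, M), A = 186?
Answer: -73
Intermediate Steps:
C(N, X) = 2*N
w(M, J) = -67 + 2*J
W(158) + w(A, -82) = 158 + (-67 + 2*(-82)) = 158 + (-67 - 164) = 158 - 231 = -73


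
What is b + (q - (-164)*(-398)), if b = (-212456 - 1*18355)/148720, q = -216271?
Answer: -41871305771/148720 ≈ -2.8154e+5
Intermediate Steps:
b = -230811/148720 (b = (-212456 - 18355)*(1/148720) = -230811*1/148720 = -230811/148720 ≈ -1.5520)
b + (q - (-164)*(-398)) = -230811/148720 + (-216271 - (-164)*(-398)) = -230811/148720 + (-216271 - 1*65272) = -230811/148720 + (-216271 - 65272) = -230811/148720 - 281543 = -41871305771/148720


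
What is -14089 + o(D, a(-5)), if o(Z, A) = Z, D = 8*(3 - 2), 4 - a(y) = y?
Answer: -14081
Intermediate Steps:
a(y) = 4 - y
D = 8 (D = 8*1 = 8)
-14089 + o(D, a(-5)) = -14089 + 8 = -14081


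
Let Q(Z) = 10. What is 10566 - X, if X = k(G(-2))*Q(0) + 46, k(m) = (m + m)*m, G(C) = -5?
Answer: 10020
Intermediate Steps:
k(m) = 2*m² (k(m) = (2*m)*m = 2*m²)
X = 546 (X = (2*(-5)²)*10 + 46 = (2*25)*10 + 46 = 50*10 + 46 = 500 + 46 = 546)
10566 - X = 10566 - 1*546 = 10566 - 546 = 10020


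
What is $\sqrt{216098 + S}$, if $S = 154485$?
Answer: $\sqrt{370583} \approx 608.75$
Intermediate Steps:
$\sqrt{216098 + S} = \sqrt{216098 + 154485} = \sqrt{370583}$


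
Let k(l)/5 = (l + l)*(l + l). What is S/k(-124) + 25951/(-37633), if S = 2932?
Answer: -1967527891/2893225040 ≈ -0.68005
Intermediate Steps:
k(l) = 20*l**2 (k(l) = 5*((l + l)*(l + l)) = 5*((2*l)*(2*l)) = 5*(4*l**2) = 20*l**2)
S/k(-124) + 25951/(-37633) = 2932/((20*(-124)**2)) + 25951/(-37633) = 2932/((20*15376)) + 25951*(-1/37633) = 2932/307520 - 25951/37633 = 2932*(1/307520) - 25951/37633 = 733/76880 - 25951/37633 = -1967527891/2893225040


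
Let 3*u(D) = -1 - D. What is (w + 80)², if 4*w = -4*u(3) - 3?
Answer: 935089/144 ≈ 6493.7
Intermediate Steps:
u(D) = -⅓ - D/3 (u(D) = (-1 - D)/3 = -⅓ - D/3)
w = 7/12 (w = (-4*(-⅓ - ⅓*3) - 3)/4 = (-4*(-⅓ - 1) - 3)/4 = (-4*(-4/3) - 3)/4 = (16/3 - 3)/4 = (¼)*(7/3) = 7/12 ≈ 0.58333)
(w + 80)² = (7/12 + 80)² = (967/12)² = 935089/144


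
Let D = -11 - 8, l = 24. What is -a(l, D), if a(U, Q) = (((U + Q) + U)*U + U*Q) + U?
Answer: -264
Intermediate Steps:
D = -19
a(U, Q) = U + Q*U + U*(Q + 2*U) (a(U, Q) = (((Q + U) + U)*U + Q*U) + U = ((Q + 2*U)*U + Q*U) + U = (U*(Q + 2*U) + Q*U) + U = (Q*U + U*(Q + 2*U)) + U = U + Q*U + U*(Q + 2*U))
-a(l, D) = -24*(1 + 2*(-19) + 2*24) = -24*(1 - 38 + 48) = -24*11 = -1*264 = -264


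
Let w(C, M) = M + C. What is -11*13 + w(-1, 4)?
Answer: -140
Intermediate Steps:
w(C, M) = C + M
-11*13 + w(-1, 4) = -11*13 + (-1 + 4) = -143 + 3 = -140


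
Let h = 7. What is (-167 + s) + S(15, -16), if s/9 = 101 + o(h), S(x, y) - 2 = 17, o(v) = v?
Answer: 824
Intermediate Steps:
S(x, y) = 19 (S(x, y) = 2 + 17 = 19)
s = 972 (s = 9*(101 + 7) = 9*108 = 972)
(-167 + s) + S(15, -16) = (-167 + 972) + 19 = 805 + 19 = 824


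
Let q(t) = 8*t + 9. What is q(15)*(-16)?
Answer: -2064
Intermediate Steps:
q(t) = 9 + 8*t
q(15)*(-16) = (9 + 8*15)*(-16) = (9 + 120)*(-16) = 129*(-16) = -2064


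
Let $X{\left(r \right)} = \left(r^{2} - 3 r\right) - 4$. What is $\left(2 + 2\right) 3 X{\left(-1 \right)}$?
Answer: $0$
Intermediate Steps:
$X{\left(r \right)} = -4 + r^{2} - 3 r$
$\left(2 + 2\right) 3 X{\left(-1 \right)} = \left(2 + 2\right) 3 \left(-4 + \left(-1\right)^{2} - -3\right) = 4 \cdot 3 \left(-4 + 1 + 3\right) = 12 \cdot 0 = 0$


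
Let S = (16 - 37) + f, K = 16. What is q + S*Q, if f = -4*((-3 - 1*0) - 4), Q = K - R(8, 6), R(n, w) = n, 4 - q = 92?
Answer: -32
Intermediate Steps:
q = -88 (q = 4 - 1*92 = 4 - 92 = -88)
Q = 8 (Q = 16 - 1*8 = 16 - 8 = 8)
f = 28 (f = -4*((-3 + 0) - 4) = -4*(-3 - 4) = -4*(-7) = 28)
S = 7 (S = (16 - 37) + 28 = -21 + 28 = 7)
q + S*Q = -88 + 7*8 = -88 + 56 = -32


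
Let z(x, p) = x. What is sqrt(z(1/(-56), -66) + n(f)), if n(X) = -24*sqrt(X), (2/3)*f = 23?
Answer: sqrt(-14 - 9408*sqrt(138))/28 ≈ 11.874*I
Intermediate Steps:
f = 69/2 (f = (3/2)*23 = 69/2 ≈ 34.500)
sqrt(z(1/(-56), -66) + n(f)) = sqrt(1/(-56) - 12*sqrt(138)) = sqrt(-1/56 - 12*sqrt(138))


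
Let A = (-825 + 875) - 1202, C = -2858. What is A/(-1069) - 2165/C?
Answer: 5606801/3055202 ≈ 1.8352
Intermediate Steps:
A = -1152 (A = 50 - 1202 = -1152)
A/(-1069) - 2165/C = -1152/(-1069) - 2165/(-2858) = -1152*(-1/1069) - 2165*(-1/2858) = 1152/1069 + 2165/2858 = 5606801/3055202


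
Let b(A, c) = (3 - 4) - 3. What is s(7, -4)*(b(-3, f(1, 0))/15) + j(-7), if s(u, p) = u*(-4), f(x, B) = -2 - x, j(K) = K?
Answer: 7/15 ≈ 0.46667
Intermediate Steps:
s(u, p) = -4*u
b(A, c) = -4 (b(A, c) = -1 - 3 = -4)
s(7, -4)*(b(-3, f(1, 0))/15) + j(-7) = (-4*7)*(-4/15) - 7 = -(-112)/15 - 7 = -28*(-4/15) - 7 = 112/15 - 7 = 7/15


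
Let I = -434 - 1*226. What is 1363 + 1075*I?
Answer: -708137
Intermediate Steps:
I = -660 (I = -434 - 226 = -660)
1363 + 1075*I = 1363 + 1075*(-660) = 1363 - 709500 = -708137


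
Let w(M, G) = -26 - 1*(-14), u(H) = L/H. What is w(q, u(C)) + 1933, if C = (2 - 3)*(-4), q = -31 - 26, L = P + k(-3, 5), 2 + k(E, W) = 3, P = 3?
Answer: 1921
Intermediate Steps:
k(E, W) = 1 (k(E, W) = -2 + 3 = 1)
L = 4 (L = 3 + 1 = 4)
q = -57
C = 4 (C = -1*(-4) = 4)
u(H) = 4/H
w(M, G) = -12 (w(M, G) = -26 + 14 = -12)
w(q, u(C)) + 1933 = -12 + 1933 = 1921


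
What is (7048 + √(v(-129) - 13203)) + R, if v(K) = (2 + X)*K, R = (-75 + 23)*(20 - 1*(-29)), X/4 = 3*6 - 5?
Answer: 4500 + 9*I*√249 ≈ 4500.0 + 142.02*I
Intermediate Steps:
X = 52 (X = 4*(3*6 - 5) = 4*(18 - 5) = 4*13 = 52)
R = -2548 (R = -52*(20 + 29) = -52*49 = -2548)
v(K) = 54*K (v(K) = (2 + 52)*K = 54*K)
(7048 + √(v(-129) - 13203)) + R = (7048 + √(54*(-129) - 13203)) - 2548 = (7048 + √(-6966 - 13203)) - 2548 = (7048 + √(-20169)) - 2548 = (7048 + 9*I*√249) - 2548 = 4500 + 9*I*√249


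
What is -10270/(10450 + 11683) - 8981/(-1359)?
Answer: 184819543/30078747 ≈ 6.1445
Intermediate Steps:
-10270/(10450 + 11683) - 8981/(-1359) = -10270/22133 - 8981*(-1/1359) = -10270*1/22133 + 8981/1359 = -10270/22133 + 8981/1359 = 184819543/30078747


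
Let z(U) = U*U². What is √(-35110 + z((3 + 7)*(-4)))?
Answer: I*√99110 ≈ 314.82*I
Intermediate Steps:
z(U) = U³
√(-35110 + z((3 + 7)*(-4))) = √(-35110 + ((3 + 7)*(-4))³) = √(-35110 + (10*(-4))³) = √(-35110 + (-40)³) = √(-35110 - 64000) = √(-99110) = I*√99110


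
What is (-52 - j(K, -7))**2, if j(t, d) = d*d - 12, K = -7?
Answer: 7921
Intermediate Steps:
j(t, d) = -12 + d**2 (j(t, d) = d**2 - 12 = -12 + d**2)
(-52 - j(K, -7))**2 = (-52 - (-12 + (-7)**2))**2 = (-52 - (-12 + 49))**2 = (-52 - 1*37)**2 = (-52 - 37)**2 = (-89)**2 = 7921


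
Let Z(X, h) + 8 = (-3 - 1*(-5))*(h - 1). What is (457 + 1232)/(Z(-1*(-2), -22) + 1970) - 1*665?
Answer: -1272451/1916 ≈ -664.12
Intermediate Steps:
Z(X, h) = -10 + 2*h (Z(X, h) = -8 + (-3 - 1*(-5))*(h - 1) = -8 + (-3 + 5)*(-1 + h) = -8 + 2*(-1 + h) = -8 + (-2 + 2*h) = -10 + 2*h)
(457 + 1232)/(Z(-1*(-2), -22) + 1970) - 1*665 = (457 + 1232)/((-10 + 2*(-22)) + 1970) - 1*665 = 1689/((-10 - 44) + 1970) - 665 = 1689/(-54 + 1970) - 665 = 1689/1916 - 665 = -1272451/1916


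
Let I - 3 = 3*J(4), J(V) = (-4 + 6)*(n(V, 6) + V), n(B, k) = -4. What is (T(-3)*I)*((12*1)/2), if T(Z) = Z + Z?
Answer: -108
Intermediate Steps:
J(V) = -8 + 2*V (J(V) = (-4 + 6)*(-4 + V) = 2*(-4 + V) = -8 + 2*V)
T(Z) = 2*Z
I = 3 (I = 3 + 3*(-8 + 2*4) = 3 + 3*(-8 + 8) = 3 + 3*0 = 3 + 0 = 3)
(T(-3)*I)*((12*1)/2) = ((2*(-3))*3)*((12*1)/2) = (-6*3)*(12*(½)) = -18*6 = -108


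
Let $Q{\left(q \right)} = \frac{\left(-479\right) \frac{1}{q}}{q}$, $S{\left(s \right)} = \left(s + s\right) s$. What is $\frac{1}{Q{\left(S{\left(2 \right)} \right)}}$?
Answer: $- \frac{64}{479} \approx -0.13361$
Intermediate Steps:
$S{\left(s \right)} = 2 s^{2}$ ($S{\left(s \right)} = 2 s s = 2 s^{2}$)
$Q{\left(q \right)} = - \frac{479}{q^{2}}$
$\frac{1}{Q{\left(S{\left(2 \right)} \right)}} = \frac{1}{\left(-479\right) \frac{1}{64}} = \frac{1}{- \frac{479}{64}} = - \frac{64}{479}$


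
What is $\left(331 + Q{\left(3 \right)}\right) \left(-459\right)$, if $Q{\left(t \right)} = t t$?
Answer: $-156060$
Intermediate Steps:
$Q{\left(t \right)} = t^{2}$
$\left(331 + Q{\left(3 \right)}\right) \left(-459\right) = \left(331 + 3^{2}\right) \left(-459\right) = \left(331 + 9\right) \left(-459\right) = 340 \left(-459\right) = -156060$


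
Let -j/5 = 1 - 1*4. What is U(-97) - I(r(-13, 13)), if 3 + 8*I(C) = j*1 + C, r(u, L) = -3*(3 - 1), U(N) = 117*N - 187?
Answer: -46147/4 ≈ -11537.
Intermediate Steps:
U(N) = -187 + 117*N
j = 15 (j = -5*(1 - 1*4) = -5*(1 - 4) = -5*(-3) = 15)
r(u, L) = -6 (r(u, L) = -3*2 = -6)
I(C) = 3/2 + C/8 (I(C) = -3/8 + (15*1 + C)/8 = -3/8 + (15 + C)/8 = -3/8 + (15/8 + C/8) = 3/2 + C/8)
U(-97) - I(r(-13, 13)) = (-187 + 117*(-97)) - (3/2 + (1/8)*(-6)) = (-187 - 11349) - (3/2 - 3/4) = -11536 - 1*3/4 = -11536 - 3/4 = -46147/4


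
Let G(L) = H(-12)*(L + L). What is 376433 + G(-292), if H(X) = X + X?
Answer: 390449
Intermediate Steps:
H(X) = 2*X
G(L) = -48*L (G(L) = (2*(-12))*(L + L) = -48*L)
376433 + G(-292) = 376433 - 48*(-292) = 376433 + 14016 = 390449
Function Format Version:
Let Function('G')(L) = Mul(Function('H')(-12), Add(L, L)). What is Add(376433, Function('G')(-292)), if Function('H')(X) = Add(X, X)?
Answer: 390449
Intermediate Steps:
Function('H')(X) = Mul(2, X)
Function('G')(L) = Mul(-48, L) (Function('G')(L) = Mul(Mul(2, -12), Add(L, L)) = Mul(-24, Mul(2, L)) = Mul(-48, L))
Add(376433, Function('G')(-292)) = Add(376433, Mul(-48, -292)) = Add(376433, 14016) = 390449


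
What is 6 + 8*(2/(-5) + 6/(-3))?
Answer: -66/5 ≈ -13.200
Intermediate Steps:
6 + 8*(2/(-5) + 6/(-3)) = 6 + 8*(2*(-⅕) + 6*(-⅓)) = 6 + 8*(-⅖ - 2) = 6 + 8*(-12/5) = 6 - 96/5 = -66/5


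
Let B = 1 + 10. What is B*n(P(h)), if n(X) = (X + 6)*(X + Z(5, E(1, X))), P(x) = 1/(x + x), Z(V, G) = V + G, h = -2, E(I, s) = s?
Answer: 2277/8 ≈ 284.63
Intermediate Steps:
B = 11
Z(V, G) = G + V
P(x) = 1/(2*x)
n(X) = (5 + 2*X)*(6 + X) (n(X) = (X + 6)*(X + (X + 5)) = (6 + X)*(X + (5 + X)) = (6 + X)*(5 + 2*X) = (5 + 2*X)*(6 + X))
B*n(P(h)) = 11*(30 + 2*((½)/(-2))² + 17*((½)/(-2))) = 11*(30 + 2*((½)*(-½))² + 17*((½)*(-½))) = 11*(30 + 2*(-¼)² + 17*(-¼)) = 11*(30 + 2*(1/16) - 17/4) = 11*(30 + ⅛ - 17/4) = 11*(207/8) = 2277/8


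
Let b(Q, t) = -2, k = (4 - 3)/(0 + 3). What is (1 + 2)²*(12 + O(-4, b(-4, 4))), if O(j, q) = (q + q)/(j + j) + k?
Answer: 231/2 ≈ 115.50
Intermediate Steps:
k = ⅓ (k = 1/3 = 1*(⅓) = ⅓ ≈ 0.33333)
O(j, q) = ⅓ + q/j (O(j, q) = (q + q)/(j + j) + ⅓ = (2*q)/((2*j)) + ⅓ = (2*q)*(1/(2*j)) + ⅓ = q/j + ⅓ = ⅓ + q/j)
(1 + 2)²*(12 + O(-4, b(-4, 4))) = (1 + 2)²*(12 + (-2 + (⅓)*(-4))/(-4)) = 3²*(12 - (-2 - 4/3)/4) = 9*(12 - ¼*(-10/3)) = 9*(12 + ⅚) = 9*(77/6) = 231/2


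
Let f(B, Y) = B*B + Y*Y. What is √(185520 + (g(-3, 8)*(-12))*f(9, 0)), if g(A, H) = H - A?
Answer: 2*√43707 ≈ 418.12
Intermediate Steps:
f(B, Y) = B² + Y²
√(185520 + (g(-3, 8)*(-12))*f(9, 0)) = √(185520 + ((8 - 1*(-3))*(-12))*(9² + 0²)) = √(185520 + ((8 + 3)*(-12))*(81 + 0)) = √(185520 + (11*(-12))*81) = √(185520 - 132*81) = √(185520 - 10692) = √174828 = 2*√43707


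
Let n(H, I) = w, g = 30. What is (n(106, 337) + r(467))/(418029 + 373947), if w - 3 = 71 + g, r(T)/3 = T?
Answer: 1505/791976 ≈ 0.0019003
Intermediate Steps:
r(T) = 3*T
w = 104 (w = 3 + (71 + 30) = 3 + 101 = 104)
n(H, I) = 104
(n(106, 337) + r(467))/(418029 + 373947) = (104 + 3*467)/(418029 + 373947) = (104 + 1401)/791976 = 1505*(1/791976) = 1505/791976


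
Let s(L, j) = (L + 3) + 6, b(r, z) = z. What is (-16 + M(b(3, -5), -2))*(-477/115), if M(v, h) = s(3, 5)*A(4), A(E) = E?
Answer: -15264/115 ≈ -132.73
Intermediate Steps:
s(L, j) = 9 + L (s(L, j) = (3 + L) + 6 = 9 + L)
M(v, h) = 48 (M(v, h) = (9 + 3)*4 = 12*4 = 48)
(-16 + M(b(3, -5), -2))*(-477/115) = (-16 + 48)*(-477/115) = 32*(-477*1/115) = 32*(-477/115) = -15264/115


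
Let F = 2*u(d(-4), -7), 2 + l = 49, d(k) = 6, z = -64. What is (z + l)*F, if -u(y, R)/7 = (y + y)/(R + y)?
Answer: -2856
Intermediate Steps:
l = 47 (l = -2 + 49 = 47)
u(y, R) = -14*y/(R + y) (u(y, R) = -7*(y + y)/(R + y) = -7*2*y/(R + y) = -14*y/(R + y))
F = 168 (F = 2*(-14*6/(-7 + 6)) = 2*(-14*6/(-1)) = 2*(-14*6*(-1)) = 2*84 = 168)
(z + l)*F = (-64 + 47)*168 = -17*168 = -2856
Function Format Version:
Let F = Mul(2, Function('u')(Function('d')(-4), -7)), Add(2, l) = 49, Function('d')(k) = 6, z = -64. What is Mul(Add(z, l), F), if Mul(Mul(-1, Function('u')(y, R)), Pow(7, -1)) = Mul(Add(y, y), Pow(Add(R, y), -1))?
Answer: -2856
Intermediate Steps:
l = 47 (l = Add(-2, 49) = 47)
Function('u')(y, R) = Mul(-14, y, Pow(Add(R, y), -1)) (Function('u')(y, R) = Mul(-7, Mul(Add(y, y), Pow(Add(R, y), -1))) = Mul(-7, Mul(Mul(2, y), Pow(Add(R, y), -1))) = Mul(-7, Mul(2, y, Pow(Add(R, y), -1))) = Mul(-14, y, Pow(Add(R, y), -1)))
F = 168 (F = Mul(2, Mul(-14, 6, Pow(Add(-7, 6), -1))) = Mul(2, Mul(-14, 6, Pow(-1, -1))) = Mul(2, Mul(-14, 6, -1)) = Mul(2, 84) = 168)
Mul(Add(z, l), F) = Mul(Add(-64, 47), 168) = Mul(-17, 168) = -2856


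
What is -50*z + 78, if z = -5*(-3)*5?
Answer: -3672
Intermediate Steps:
z = 75 (z = 15*5 = 75)
-50*z + 78 = -50*75 + 78 = -3750 + 78 = -3672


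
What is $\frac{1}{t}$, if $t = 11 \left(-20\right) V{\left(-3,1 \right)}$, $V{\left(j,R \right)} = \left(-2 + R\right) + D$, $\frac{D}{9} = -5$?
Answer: $\frac{1}{10120} \approx 9.8814 \cdot 10^{-5}$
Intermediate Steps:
$D = -45$ ($D = 9 \left(-5\right) = -45$)
$V{\left(j,R \right)} = -47 + R$ ($V{\left(j,R \right)} = \left(-2 + R\right) - 45 = -47 + R$)
$t = 10120$ ($t = 11 \left(-20\right) \left(-47 + 1\right) = \left(-220\right) \left(-46\right) = 10120$)
$\frac{1}{t} = \frac{1}{10120}$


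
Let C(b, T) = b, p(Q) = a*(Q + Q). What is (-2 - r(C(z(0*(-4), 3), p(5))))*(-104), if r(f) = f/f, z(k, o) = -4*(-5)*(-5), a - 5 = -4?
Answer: 312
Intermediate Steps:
a = 1 (a = 5 - 4 = 1)
p(Q) = 2*Q (p(Q) = 1*(Q + Q) = 1*(2*Q) = 2*Q)
z(k, o) = -100 (z(k, o) = 20*(-5) = -100)
r(f) = 1
(-2 - r(C(z(0*(-4), 3), p(5))))*(-104) = (-2 - 1*1)*(-104) = (-2 - 1)*(-104) = -3*(-104) = 312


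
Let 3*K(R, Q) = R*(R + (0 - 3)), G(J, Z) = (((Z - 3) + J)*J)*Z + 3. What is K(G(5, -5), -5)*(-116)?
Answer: -226200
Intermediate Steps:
G(J, Z) = 3 + J*Z*(-3 + J + Z) (G(J, Z) = (((-3 + Z) + J)*J)*Z + 3 = ((-3 + J + Z)*J)*Z + 3 = (J*(-3 + J + Z))*Z + 3 = J*Z*(-3 + J + Z) + 3 = 3 + J*Z*(-3 + J + Z))
K(R, Q) = R*(-3 + R)/3 (K(R, Q) = (R*(R + (0 - 3)))/3 = (R*(R - 3))/3 = (R*(-3 + R))/3 = R*(-3 + R)/3)
K(G(5, -5), -5)*(-116) = ((3 + 5*(-5)² - 5*5² - 3*5*(-5))*(-3 + (3 + 5*(-5)² - 5*5² - 3*5*(-5)))/3)*(-116) = ((3 + 5*25 - 5*25 + 75)*(-3 + (3 + 5*25 - 5*25 + 75))/3)*(-116) = ((3 + 125 - 125 + 75)*(-3 + (3 + 125 - 125 + 75))/3)*(-116) = ((⅓)*78*(-3 + 78))*(-116) = ((⅓)*78*75)*(-116) = 1950*(-116) = -226200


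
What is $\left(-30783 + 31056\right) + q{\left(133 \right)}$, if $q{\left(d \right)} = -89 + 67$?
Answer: $251$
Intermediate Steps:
$q{\left(d \right)} = -22$
$\left(-30783 + 31056\right) + q{\left(133 \right)} = \left(-30783 + 31056\right) - 22 = 273 - 22 = 251$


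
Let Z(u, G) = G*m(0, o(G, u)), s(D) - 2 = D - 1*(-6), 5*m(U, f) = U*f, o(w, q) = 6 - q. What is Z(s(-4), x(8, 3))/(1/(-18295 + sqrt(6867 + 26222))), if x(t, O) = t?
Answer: 0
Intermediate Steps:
m(U, f) = U*f/5 (m(U, f) = (U*f)/5 = U*f/5)
s(D) = 8 + D (s(D) = 2 + (D - 1*(-6)) = 2 + (D + 6) = 2 + (6 + D) = 8 + D)
Z(u, G) = 0 (Z(u, G) = G*((1/5)*0*(6 - u)) = G*0 = 0)
Z(s(-4), x(8, 3))/(1/(-18295 + sqrt(6867 + 26222))) = 0/(1/(-18295 + sqrt(6867 + 26222))) = 0/(1/(-18295 + sqrt(33089))) = 0*(-18295 + sqrt(33089)) = 0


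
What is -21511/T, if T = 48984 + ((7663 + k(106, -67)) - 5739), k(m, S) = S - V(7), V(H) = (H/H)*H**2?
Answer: -3073/7256 ≈ -0.42351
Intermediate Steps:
V(H) = H**2 (V(H) = 1*H**2 = H**2)
k(m, S) = -49 + S (k(m, S) = S - 1*7**2 = S - 1*49 = S - 49 = -49 + S)
T = 50792 (T = 48984 + ((7663 + (-49 - 67)) - 5739) = 48984 + ((7663 - 116) - 5739) = 48984 + (7547 - 5739) = 48984 + 1808 = 50792)
-21511/T = -21511/50792 = -21511*1/50792 = -3073/7256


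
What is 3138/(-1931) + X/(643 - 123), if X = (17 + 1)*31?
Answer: -277131/502060 ≈ -0.55199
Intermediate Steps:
X = 558 (X = 18*31 = 558)
3138/(-1931) + X/(643 - 123) = 3138/(-1931) + 558/(643 - 123) = 3138*(-1/1931) + 558/520 = -3138/1931 + 558*(1/520) = -3138/1931 + 279/260 = -277131/502060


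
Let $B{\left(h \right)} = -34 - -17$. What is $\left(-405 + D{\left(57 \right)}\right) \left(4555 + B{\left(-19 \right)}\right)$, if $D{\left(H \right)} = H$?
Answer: $-1579224$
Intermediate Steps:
$B{\left(h \right)} = -17$ ($B{\left(h \right)} = -34 + 17 = -17$)
$\left(-405 + D{\left(57 \right)}\right) \left(4555 + B{\left(-19 \right)}\right) = \left(-405 + 57\right) \left(4555 - 17\right) = \left(-348\right) 4538 = -1579224$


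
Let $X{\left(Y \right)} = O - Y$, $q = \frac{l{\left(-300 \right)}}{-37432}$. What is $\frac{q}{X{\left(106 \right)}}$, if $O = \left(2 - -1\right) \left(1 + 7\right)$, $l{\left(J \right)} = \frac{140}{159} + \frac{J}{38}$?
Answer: $- \frac{10595}{4636364952} \approx -2.2852 \cdot 10^{-6}$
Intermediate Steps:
$l{\left(J \right)} = \frac{140}{159} + \frac{J}{38}$ ($l{\left(J \right)} = 140 \cdot \frac{1}{159} + J \frac{1}{38} = \frac{140}{159} + \frac{J}{38}$)
$q = \frac{10595}{56541036}$ ($q = \frac{\frac{140}{159} + \frac{1}{38} \left(-300\right)}{-37432} = \left(\frac{140}{159} - \frac{150}{19}\right) \left(- \frac{1}{37432}\right) = \left(- \frac{21190}{3021}\right) \left(- \frac{1}{37432}\right) = \frac{10595}{56541036} \approx 0.00018739$)
$O = 24$ ($O = \left(2 + 1\right) 8 = 3 \cdot 8 = 24$)
$X{\left(Y \right)} = 24 - Y$
$\frac{q}{X{\left(106 \right)}} = \frac{10595}{56541036 \left(24 - 106\right)} = \frac{10595}{56541036 \left(-82\right)} = \frac{10595}{56541036} \left(- \frac{1}{82}\right) = - \frac{10595}{4636364952}$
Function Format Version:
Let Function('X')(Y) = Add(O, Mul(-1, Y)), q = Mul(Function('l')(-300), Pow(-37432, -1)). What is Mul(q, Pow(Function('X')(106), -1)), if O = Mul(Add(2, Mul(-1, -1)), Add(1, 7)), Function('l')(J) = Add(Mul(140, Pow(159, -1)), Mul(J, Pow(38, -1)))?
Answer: Rational(-10595, 4636364952) ≈ -2.2852e-6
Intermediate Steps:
Function('l')(J) = Add(Rational(140, 159), Mul(Rational(1, 38), J)) (Function('l')(J) = Add(Mul(140, Rational(1, 159)), Mul(J, Rational(1, 38))) = Add(Rational(140, 159), Mul(Rational(1, 38), J)))
q = Rational(10595, 56541036) (q = Mul(Add(Rational(140, 159), Mul(Rational(1, 38), -300)), Pow(-37432, -1)) = Mul(Add(Rational(140, 159), Rational(-150, 19)), Rational(-1, 37432)) = Mul(Rational(-21190, 3021), Rational(-1, 37432)) = Rational(10595, 56541036) ≈ 0.00018739)
O = 24 (O = Mul(Add(2, 1), 8) = Mul(3, 8) = 24)
Function('X')(Y) = Add(24, Mul(-1, Y))
Mul(q, Pow(Function('X')(106), -1)) = Mul(Rational(10595, 56541036), Pow(Add(24, Mul(-1, 106)), -1)) = Mul(Rational(10595, 56541036), Pow(Add(24, -106), -1)) = Mul(Rational(10595, 56541036), Pow(-82, -1)) = Mul(Rational(10595, 56541036), Rational(-1, 82)) = Rational(-10595, 4636364952)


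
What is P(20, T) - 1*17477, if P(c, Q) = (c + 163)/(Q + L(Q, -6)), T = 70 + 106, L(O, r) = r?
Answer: -2970907/170 ≈ -17476.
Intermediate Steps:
T = 176
P(c, Q) = (163 + c)/(-6 + Q) (P(c, Q) = (c + 163)/(Q - 6) = (163 + c)/(-6 + Q))
P(20, T) - 1*17477 = (163 + 20)/(-6 + 176) - 1*17477 = 183/170 - 17477 = -2970907/170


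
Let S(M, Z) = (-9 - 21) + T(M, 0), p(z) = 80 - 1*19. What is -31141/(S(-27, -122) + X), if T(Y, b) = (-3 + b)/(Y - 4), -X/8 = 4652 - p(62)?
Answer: 965371/1139495 ≈ 0.84719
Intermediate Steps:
p(z) = 61 (p(z) = 80 - 19 = 61)
X = -36728 (X = -8*(4652 - 1*61) = -8*(4652 - 61) = -8*4591 = -36728)
T(Y, b) = (-3 + b)/(-4 + Y)
S(M, Z) = -30 - 3/(-4 + M) (S(M, Z) = (-9 - 21) + (-3 + 0)/(-4 + M) = -30 - 3/(-4 + M))
-31141/(S(-27, -122) + X) = -31141/(3*(39 - 10*(-27))/(-4 - 27) - 36728) = -31141/(3*(39 + 270)/(-31) - 36728) = -31141/(3*(-1/31)*309 - 36728) = -31141/(-927/31 - 36728) = -31141/(-1139495/31) = -31141*(-31/1139495) = 965371/1139495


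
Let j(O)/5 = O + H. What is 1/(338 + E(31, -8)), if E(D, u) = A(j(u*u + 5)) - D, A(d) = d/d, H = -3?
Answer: 1/308 ≈ 0.0032468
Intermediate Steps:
j(O) = -15 + 5*O (j(O) = 5*(O - 3) = 5*(-3 + O) = -15 + 5*O)
A(d) = 1
E(D, u) = 1 - D
1/(338 + E(31, -8)) = 1/(338 + (1 - 1*31)) = 1/(338 + (1 - 31)) = 1/(338 - 30) = 1/308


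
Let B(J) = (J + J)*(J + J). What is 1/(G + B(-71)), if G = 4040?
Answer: 1/24204 ≈ 4.1316e-5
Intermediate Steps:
B(J) = 4*J² (B(J) = (2*J)*(2*J) = 4*J²)
1/(G + B(-71)) = 1/(4040 + 4*(-71)²) = 1/(4040 + 4*5041) = 1/(4040 + 20164) = 1/24204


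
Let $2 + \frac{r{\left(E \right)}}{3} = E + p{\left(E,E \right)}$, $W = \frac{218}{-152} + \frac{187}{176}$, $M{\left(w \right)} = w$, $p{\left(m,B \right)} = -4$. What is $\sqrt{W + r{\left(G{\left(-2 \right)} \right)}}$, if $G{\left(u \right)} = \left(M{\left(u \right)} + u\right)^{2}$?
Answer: $\frac{\sqrt{171133}}{76} \approx 5.4432$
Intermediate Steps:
$G{\left(u \right)} = 4 u^{2}$ ($G{\left(u \right)} = \left(u + u\right)^{2} = \left(2 u\right)^{2} = 4 u^{2}$)
$W = - \frac{113}{304}$ ($W = 218 \left(- \frac{1}{152}\right) + 187 \cdot \frac{1}{176} = - \frac{109}{76} + \frac{17}{16} = - \frac{113}{304} \approx -0.37171$)
$r{\left(E \right)} = -18 + 3 E$ ($r{\left(E \right)} = -6 + 3 \left(E - 4\right) = -6 + 3 \left(-4 + E\right) = -6 + \left(-12 + 3 E\right) = -18 + 3 E$)
$\sqrt{W + r{\left(G{\left(-2 \right)} \right)}} = \sqrt{- \frac{113}{304} - \left(18 - 3 \cdot 4 \left(-2\right)^{2}\right)} = \sqrt{- \frac{113}{304} - \left(18 - 3 \cdot 4 \cdot 4\right)} = \sqrt{- \frac{113}{304} + \left(-18 + 3 \cdot 16\right)} = \sqrt{- \frac{113}{304} + \left(-18 + 48\right)} = \sqrt{- \frac{113}{304} + 30} = \sqrt{\frac{9007}{304}} = \frac{\sqrt{171133}}{76}$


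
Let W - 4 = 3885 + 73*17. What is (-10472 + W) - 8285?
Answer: -13627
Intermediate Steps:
W = 5130 (W = 4 + (3885 + 73*17) = 4 + (3885 + 1241) = 4 + 5126 = 5130)
(-10472 + W) - 8285 = (-10472 + 5130) - 8285 = -5342 - 8285 = -13627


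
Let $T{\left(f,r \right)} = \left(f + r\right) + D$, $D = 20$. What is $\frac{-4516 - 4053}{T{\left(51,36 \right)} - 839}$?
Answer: $\frac{8569}{732} \approx 11.706$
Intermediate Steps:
$T{\left(f,r \right)} = 20 + f + r$ ($T{\left(f,r \right)} = \left(f + r\right) + 20 = 20 + f + r$)
$\frac{-4516 - 4053}{T{\left(51,36 \right)} - 839} = \frac{-4516 - 4053}{\left(20 + 51 + 36\right) - 839} = - \frac{8569}{107 - 839} = - \frac{8569}{-732} = \left(-8569\right) \left(- \frac{1}{732}\right) = \frac{8569}{732}$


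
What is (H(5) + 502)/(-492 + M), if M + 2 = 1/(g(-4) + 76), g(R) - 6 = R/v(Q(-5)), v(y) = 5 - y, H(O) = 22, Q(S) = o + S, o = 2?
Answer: -21353/20130 ≈ -1.0608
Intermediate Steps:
Q(S) = 2 + S
g(R) = 6 + R/8 (g(R) = 6 + R/(5 - (2 - 5)) = 6 + R/(5 - 1*(-3)) = 6 + R/(5 + 3) = 6 + R/8)
M = -324/163 (M = -2 + 1/((6 + (⅛)*(-4)) + 76) = -2 + 1/((6 - ½) + 76) = -2 + 1/(11/2 + 76) = -2 + 1/(163/2) = -2 + 2/163 = -324/163 ≈ -1.9877)
(H(5) + 502)/(-492 + M) = (22 + 502)/(-492 - 324/163) = 524/(-80520/163) = 524*(-163/80520) = -21353/20130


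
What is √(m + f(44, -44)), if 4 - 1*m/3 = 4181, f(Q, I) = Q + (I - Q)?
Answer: 5*I*√503 ≈ 112.14*I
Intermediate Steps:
f(Q, I) = I
m = -12531 (m = 12 - 3*4181 = 12 - 12543 = -12531)
√(m + f(44, -44)) = √(-12531 - 44) = √(-12575) = 5*I*√503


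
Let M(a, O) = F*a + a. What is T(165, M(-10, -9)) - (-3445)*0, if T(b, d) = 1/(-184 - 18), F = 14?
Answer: -1/202 ≈ -0.0049505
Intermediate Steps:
M(a, O) = 15*a (M(a, O) = 14*a + a = 15*a)
T(b, d) = -1/202 (T(b, d) = 1/(-202) = -1/202)
T(165, M(-10, -9)) - (-3445)*0 = -1/202 - (-3445)*0 = -1/202 - 1*0 = -1/202 + 0 = -1/202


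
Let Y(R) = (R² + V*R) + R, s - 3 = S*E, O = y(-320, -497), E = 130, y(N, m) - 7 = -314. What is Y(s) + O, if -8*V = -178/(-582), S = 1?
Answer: 40763083/2328 ≈ 17510.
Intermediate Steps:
y(N, m) = -307 (y(N, m) = 7 - 314 = -307)
V = -89/2328 (V = -(-89)/(4*(-582)) = -(-89)*(-1)/(4*582) = -⅛*89/291 = -89/2328 ≈ -0.038230)
O = -307
s = 133 (s = 3 + 1*130 = 3 + 130 = 133)
Y(R) = R² + 2239*R/2328 (Y(R) = (R² - 89*R/2328) + R = R² + 2239*R/2328)
Y(s) + O = (1/2328)*133*(2239 + 2328*133) - 307 = (1/2328)*133*(2239 + 309624) - 307 = (1/2328)*133*311863 - 307 = 41477779/2328 - 307 = 40763083/2328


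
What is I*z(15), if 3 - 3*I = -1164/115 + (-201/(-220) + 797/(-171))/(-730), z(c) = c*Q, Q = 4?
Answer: 8284970393/31581990 ≈ 262.33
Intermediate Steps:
z(c) = 4*c (z(c) = c*4 = 4*c)
I = 8284970393/1894919400 (I = 1 - (-1164/115 + (-201/(-220) + 797/(-171))/(-730))/3 = 1 - (-1164*1/115 + (-201*(-1/220) + 797*(-1/171))*(-1/730))/3 = 1 - (-1164/115 + (201/220 - 797/171)*(-1/730))/3 = 1 - (-1164/115 - 140969/37620*(-1/730))/3 = 1 - (-1164/115 + 140969/27462600)/3 = 1 - 1/3*(-6390050993/631639800) = 1 + 6390050993/1894919400 = 8284970393/1894919400 ≈ 4.3722)
I*z(15) = 8284970393*(4*15)/1894919400 = (8284970393/1894919400)*60 = 8284970393/31581990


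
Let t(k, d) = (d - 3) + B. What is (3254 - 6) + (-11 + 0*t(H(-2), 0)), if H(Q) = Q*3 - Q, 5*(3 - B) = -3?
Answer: 3237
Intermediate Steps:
B = 18/5 (B = 3 - 1/5*(-3) = 3 + 3/5 = 18/5 ≈ 3.6000)
H(Q) = 2*Q (H(Q) = 3*Q - Q = 2*Q)
t(k, d) = 3/5 + d (t(k, d) = (d - 3) + 18/5 = (-3 + d) + 18/5 = 3/5 + d)
(3254 - 6) + (-11 + 0*t(H(-2), 0)) = (3254 - 6) + (-11 + 0*(3/5 + 0)) = 3248 + (-11 + 0*(3/5)) = 3248 + (-11 + 0) = 3248 - 11 = 3237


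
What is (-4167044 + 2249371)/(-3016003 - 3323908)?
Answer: 1917673/6339911 ≈ 0.30248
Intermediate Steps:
(-4167044 + 2249371)/(-3016003 - 3323908) = -1917673/(-6339911) = -1917673*(-1/6339911) = 1917673/6339911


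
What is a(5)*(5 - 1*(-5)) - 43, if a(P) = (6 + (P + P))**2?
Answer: 2517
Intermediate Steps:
a(P) = (6 + 2*P)**2
a(5)*(5 - 1*(-5)) - 43 = (4*(3 + 5)**2)*(5 - 1*(-5)) - 43 = (4*8**2)*(5 + 5) - 43 = (4*64)*10 - 43 = 256*10 - 43 = 2560 - 43 = 2517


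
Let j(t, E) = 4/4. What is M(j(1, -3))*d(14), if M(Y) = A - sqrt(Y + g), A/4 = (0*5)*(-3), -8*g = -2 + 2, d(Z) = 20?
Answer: -20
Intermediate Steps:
g = 0 (g = -(-2 + 2)/8 = -1/8*0 = 0)
j(t, E) = 1 (j(t, E) = 4*(1/4) = 1)
A = 0 (A = 4*((0*5)*(-3)) = 4*(0*(-3)) = 4*0 = 0)
M(Y) = -sqrt(Y) (M(Y) = 0 - sqrt(Y + 0) = 0 - sqrt(Y) = -sqrt(Y))
M(j(1, -3))*d(14) = -sqrt(1)*20 = -1*1*20 = -1*20 = -20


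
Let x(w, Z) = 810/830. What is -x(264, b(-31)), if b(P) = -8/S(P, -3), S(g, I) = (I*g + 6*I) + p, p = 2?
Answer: -81/83 ≈ -0.97590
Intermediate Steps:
S(g, I) = 2 + 6*I + I*g (S(g, I) = (I*g + 6*I) + 2 = (6*I + I*g) + 2 = 2 + 6*I + I*g)
b(P) = -8/(-16 - 3*P) (b(P) = -8/(2 + 6*(-3) - 3*P) = -8/(2 - 18 - 3*P) = -8/(-16 - 3*P))
x(w, Z) = 81/83 (x(w, Z) = 810*(1/830) = 81/83)
-x(264, b(-31)) = -1*81/83 = -81/83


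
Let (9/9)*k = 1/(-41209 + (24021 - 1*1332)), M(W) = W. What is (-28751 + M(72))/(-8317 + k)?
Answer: 531135080/154030841 ≈ 3.4482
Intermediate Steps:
k = -1/18520 (k = 1/(-41209 + (24021 - 1*1332)) = 1/(-41209 + (24021 - 1332)) = 1/(-41209 + 22689) = 1/(-18520) = -1/18520 ≈ -5.3996e-5)
(-28751 + M(72))/(-8317 + k) = (-28751 + 72)/(-8317 - 1/18520) = -28679/(-154030841/18520) = -28679*(-18520/154030841) = 531135080/154030841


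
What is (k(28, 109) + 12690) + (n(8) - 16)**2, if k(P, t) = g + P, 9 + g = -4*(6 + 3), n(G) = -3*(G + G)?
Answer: 16769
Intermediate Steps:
n(G) = -6*G
g = -45 (g = -9 - 4*(6 + 3) = -9 - 4*9 = -9 - 36 = -45)
k(P, t) = -45 + P
(k(28, 109) + 12690) + (n(8) - 16)**2 = ((-45 + 28) + 12690) + (-6*8 - 16)**2 = (-17 + 12690) + (-48 - 16)**2 = 12673 + (-64)**2 = 12673 + 4096 = 16769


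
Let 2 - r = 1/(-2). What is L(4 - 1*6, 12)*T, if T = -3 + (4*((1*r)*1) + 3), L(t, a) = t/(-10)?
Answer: 2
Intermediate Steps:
L(t, a) = -t/10 (L(t, a) = t*(-1/10) = -t/10)
r = 5/2 (r = 2 - 1/(-2) = 2 - 1*(-1/2) = 2 + 1/2 = 5/2 ≈ 2.5000)
T = 10 (T = -3 + (4*((1*(5/2))*1) + 3) = -3 + (4*((5/2)*1) + 3) = -3 + (4*(5/2) + 3) = -3 + (10 + 3) = -3 + 13 = 10)
L(4 - 1*6, 12)*T = -(4 - 1*6)/10*10 = -(4 - 6)/10*10 = -1/10*(-2)*10 = (1/5)*10 = 2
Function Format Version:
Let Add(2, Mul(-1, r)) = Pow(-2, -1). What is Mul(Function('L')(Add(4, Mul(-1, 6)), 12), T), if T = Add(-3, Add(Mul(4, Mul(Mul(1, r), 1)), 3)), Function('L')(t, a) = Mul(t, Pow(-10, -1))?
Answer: 2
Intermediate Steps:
Function('L')(t, a) = Mul(Rational(-1, 10), t) (Function('L')(t, a) = Mul(t, Rational(-1, 10)) = Mul(Rational(-1, 10), t))
r = Rational(5, 2) (r = Add(2, Mul(-1, Pow(-2, -1))) = Add(2, Mul(-1, Rational(-1, 2))) = Add(2, Rational(1, 2)) = Rational(5, 2) ≈ 2.5000)
T = 10 (T = Add(-3, Add(Mul(4, Mul(Mul(1, Rational(5, 2)), 1)), 3)) = Add(-3, Add(Mul(4, Mul(Rational(5, 2), 1)), 3)) = Add(-3, Add(Mul(4, Rational(5, 2)), 3)) = Add(-3, Add(10, 3)) = Add(-3, 13) = 10)
Mul(Function('L')(Add(4, Mul(-1, 6)), 12), T) = Mul(Mul(Rational(-1, 10), Add(4, Mul(-1, 6))), 10) = Mul(Mul(Rational(-1, 10), Add(4, -6)), 10) = Mul(Mul(Rational(-1, 10), -2), 10) = Mul(Rational(1, 5), 10) = 2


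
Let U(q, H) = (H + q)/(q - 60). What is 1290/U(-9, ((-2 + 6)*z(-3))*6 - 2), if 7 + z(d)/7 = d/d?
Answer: 89010/1019 ≈ 87.350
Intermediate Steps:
z(d) = -42 (z(d) = -49 + 7*(d/d) = -49 + 7*1 = -49 + 7 = -42)
U(q, H) = (H + q)/(-60 + q)
1290/U(-9, ((-2 + 6)*z(-3))*6 - 2) = 1290/((((((-2 + 6)*(-42))*6 - 2) - 9)/(-60 - 9))) = 1290/(((((4*(-42))*6 - 2) - 9)/(-69))) = 1290/((-((-168*6 - 2) - 9)/69)) = 1290/((-((-1008 - 2) - 9)/69)) = 1290/((-(-1010 - 9)/69)) = 1290/((-1/69*(-1019))) = 1290/(1019/69) = 1290*(69/1019) = 89010/1019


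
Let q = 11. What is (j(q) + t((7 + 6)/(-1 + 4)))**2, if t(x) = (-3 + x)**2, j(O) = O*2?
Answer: 45796/81 ≈ 565.38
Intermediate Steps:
j(O) = 2*O
(j(q) + t((7 + 6)/(-1 + 4)))**2 = (2*11 + (-3 + (7 + 6)/(-1 + 4))**2)**2 = (22 + (-3 + 13/3)**2)**2 = (22 + (4/3)**2)**2 = (22 + 16/9)**2 = (214/9)**2 = 45796/81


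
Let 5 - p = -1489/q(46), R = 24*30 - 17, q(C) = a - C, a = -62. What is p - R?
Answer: -76873/108 ≈ -711.79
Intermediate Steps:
q(C) = -62 - C
R = 703 (R = 720 - 17 = 703)
p = -949/108 (p = 5 - (-1489)/(-62 - 1*46) = 5 - (-1489)/(-62 - 46) = 5 - (-1489)/(-108) = 5 - (-1489)*(-1)/108 = 5 - 1*1489/108 = 5 - 1489/108 = -949/108 ≈ -8.7870)
p - R = -949/108 - 1*703 = -949/108 - 703 = -76873/108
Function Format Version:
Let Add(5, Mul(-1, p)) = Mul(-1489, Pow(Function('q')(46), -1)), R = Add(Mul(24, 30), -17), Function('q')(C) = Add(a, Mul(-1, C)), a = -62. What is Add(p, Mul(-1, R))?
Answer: Rational(-76873, 108) ≈ -711.79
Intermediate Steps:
Function('q')(C) = Add(-62, Mul(-1, C))
R = 703 (R = Add(720, -17) = 703)
p = Rational(-949, 108) (p = Add(5, Mul(-1, Mul(-1489, Pow(Add(-62, Mul(-1, 46)), -1)))) = Add(5, Mul(-1, Mul(-1489, Pow(Add(-62, -46), -1)))) = Add(5, Mul(-1, Mul(-1489, Pow(-108, -1)))) = Add(5, Mul(-1, Mul(-1489, Rational(-1, 108)))) = Add(5, Mul(-1, Rational(1489, 108))) = Add(5, Rational(-1489, 108)) = Rational(-949, 108) ≈ -8.7870)
Add(p, Mul(-1, R)) = Add(Rational(-949, 108), Mul(-1, 703)) = Add(Rational(-949, 108), -703) = Rational(-76873, 108)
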